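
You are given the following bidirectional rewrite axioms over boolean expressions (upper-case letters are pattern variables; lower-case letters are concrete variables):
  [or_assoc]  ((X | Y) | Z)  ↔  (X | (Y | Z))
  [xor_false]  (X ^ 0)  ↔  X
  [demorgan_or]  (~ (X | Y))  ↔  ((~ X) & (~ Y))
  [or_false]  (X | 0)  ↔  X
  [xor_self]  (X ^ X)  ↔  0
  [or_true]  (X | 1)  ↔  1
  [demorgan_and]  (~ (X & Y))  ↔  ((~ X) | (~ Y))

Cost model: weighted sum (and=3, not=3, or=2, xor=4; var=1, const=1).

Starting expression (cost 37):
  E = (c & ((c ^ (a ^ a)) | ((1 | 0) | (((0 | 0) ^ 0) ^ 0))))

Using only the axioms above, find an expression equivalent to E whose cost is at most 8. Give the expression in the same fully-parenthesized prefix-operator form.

1. [or_false →] (0 | 0)  →  0;  E = (c & ((c ^ (a ^ a)) | ((1 | 0) | ((0 ^ 0) ^ 0))))
2. [xor_false →] (0 ^ 0)  →  0;  E = (c & ((c ^ (a ^ a)) | ((1 | 0) | (0 ^ 0))))
3. [or_false →] (1 | 0)  →  1;  E = (c & ((c ^ (a ^ a)) | (1 | (0 ^ 0))))
4. [xor_self →] (a ^ a)  →  0;  E = (c & ((c ^ 0) | (1 | (0 ^ 0))))
5. [xor_false →] (c ^ 0)  →  c;  E = (c & (c | (1 | (0 ^ 0))))
6. [xor_false →] (0 ^ 0)  →  0;  E = (c & (c | (1 | 0)))
7. [or_false →] (1 | 0)  →  1;  cost 8 ≤ 8, done

(c & (c | 1))   [cost 8]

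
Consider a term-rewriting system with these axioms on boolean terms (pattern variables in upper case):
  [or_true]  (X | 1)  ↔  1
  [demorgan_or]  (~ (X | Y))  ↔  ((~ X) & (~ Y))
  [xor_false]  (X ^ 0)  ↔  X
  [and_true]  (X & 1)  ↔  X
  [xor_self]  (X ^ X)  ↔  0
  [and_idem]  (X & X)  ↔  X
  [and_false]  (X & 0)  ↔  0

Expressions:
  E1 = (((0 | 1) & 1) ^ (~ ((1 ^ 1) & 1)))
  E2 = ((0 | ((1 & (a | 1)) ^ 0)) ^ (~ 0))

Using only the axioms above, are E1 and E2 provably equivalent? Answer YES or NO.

YES

step 1: and_true (→) rewrites ((1 ^ 1) & 1) into (1 ^ 1), now (((0 | 1) & 1) ^ (~ (1 ^ 1)))
step 2: xor_self (→) rewrites (1 ^ 1) into 0, now (((0 | 1) & 1) ^ (~ 0))
step 3: and_true (→) rewrites ((0 | 1) & 1) into (0 | 1), now ((0 | 1) ^ (~ 0))
step 4: and_true (←) rewrites 1 into (1 & 1), now ((0 | (1 & 1)) ^ (~ 0))
step 5: or_true (←) rewrites 1 into (a | 1), now ((0 | (1 & (a | 1))) ^ (~ 0))
step 6: xor_false (←) rewrites (1 & (a | 1)) into ((1 & (a | 1)) ^ 0), which is E2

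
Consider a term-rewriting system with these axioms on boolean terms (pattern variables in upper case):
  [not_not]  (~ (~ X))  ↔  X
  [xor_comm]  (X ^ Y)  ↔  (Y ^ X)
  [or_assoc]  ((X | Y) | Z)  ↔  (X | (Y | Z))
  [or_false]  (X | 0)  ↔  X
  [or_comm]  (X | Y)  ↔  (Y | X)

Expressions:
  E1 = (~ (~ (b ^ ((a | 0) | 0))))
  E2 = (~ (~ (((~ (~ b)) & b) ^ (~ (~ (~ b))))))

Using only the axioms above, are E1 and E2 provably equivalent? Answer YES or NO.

NO

Every axiom is a valid identity, so a rewrite proof would force E1 and E2 to agree under every assignment.
At a=0, b=0: E1 = 0 but E2 = 1; they differ, so no derivation exists.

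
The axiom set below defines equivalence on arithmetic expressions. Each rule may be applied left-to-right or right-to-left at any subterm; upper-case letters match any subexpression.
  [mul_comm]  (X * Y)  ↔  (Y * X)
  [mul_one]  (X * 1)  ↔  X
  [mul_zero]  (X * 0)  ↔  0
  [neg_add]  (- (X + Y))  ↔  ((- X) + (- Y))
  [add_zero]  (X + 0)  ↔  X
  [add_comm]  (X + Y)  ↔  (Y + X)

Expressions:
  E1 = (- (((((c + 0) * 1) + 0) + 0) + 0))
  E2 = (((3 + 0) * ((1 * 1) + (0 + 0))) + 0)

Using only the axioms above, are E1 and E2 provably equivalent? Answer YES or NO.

Every axiom is a valid identity, so a rewrite proof would force E1 and E2 to agree under every assignment.
At c=0: E1 = 0 but E2 = 3; they differ, so no derivation exists.

NO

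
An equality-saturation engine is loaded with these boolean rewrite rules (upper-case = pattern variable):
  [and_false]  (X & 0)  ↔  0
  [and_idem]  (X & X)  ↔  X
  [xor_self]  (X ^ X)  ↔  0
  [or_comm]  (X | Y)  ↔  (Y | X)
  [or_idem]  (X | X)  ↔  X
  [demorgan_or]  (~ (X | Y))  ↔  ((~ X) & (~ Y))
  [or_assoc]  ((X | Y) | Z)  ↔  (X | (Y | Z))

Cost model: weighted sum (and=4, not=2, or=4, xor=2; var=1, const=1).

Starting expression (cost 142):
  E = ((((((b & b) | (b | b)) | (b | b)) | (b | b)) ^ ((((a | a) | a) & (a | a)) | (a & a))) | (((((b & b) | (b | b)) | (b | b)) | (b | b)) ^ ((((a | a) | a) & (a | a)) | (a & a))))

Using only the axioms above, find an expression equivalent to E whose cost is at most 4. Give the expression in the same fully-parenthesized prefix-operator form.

(b ^ a)   [cost 4]

step 1: or_idem (→) rewrites ((((((b & b) | (b | b)) | (b | b)) | (b | b)) ^ ((((a | a) | a) & (a | a)) | (a & a))) | (((((b & b) | (b | b)) | (b | b)) | (b | b)) ^ ((((a | a) | a) & (a | a)) | (a & a)))) into (((((b & b) | (b | b)) | (b | b)) | (b | b)) ^ ((((a | a) | a) & (a | a)) | (a & a)))
step 2: or_idem (→) rewrites (b | b) into b, now (((((b & b) | b) | (b | b)) | (b | b)) ^ ((((a | a) | a) & (a | a)) | (a & a)))
step 3: or_idem (→) rewrites (a | a) into a, now (((((b & b) | b) | (b | b)) | (b | b)) ^ (((a | a) & (a | a)) | (a & a)))
step 4: or_idem (→) rewrites (a | a) into a, now (((((b & b) | b) | (b | b)) | (b | b)) ^ ((a & (a | a)) | (a & a)))
step 5: or_idem (→) rewrites (a | a) into a, now (((((b & b) | b) | (b | b)) | (b | b)) ^ ((a & a) | (a & a)))
step 6: and_idem (→) rewrites (b & b) into b, now ((((b | b) | (b | b)) | (b | b)) ^ ((a & a) | (a & a)))
step 7: or_idem (→) rewrites ((b | b) | (b | b)) into (b | b), now (((b | b) | (b | b)) ^ ((a & a) | (a & a)))
step 8: or_idem (→) rewrites ((b | b) | (b | b)) into (b | b), now ((b | b) ^ ((a & a) | (a & a)))
step 9: or_idem (→) rewrites ((a & a) | (a & a)) into (a & a), now ((b | b) ^ (a & a))
step 10: or_idem (→) rewrites (b | b) into b, now (b ^ (a & a))
step 11: and_idem (→) rewrites (a & a) into a, reaching cost 4 (bound 4)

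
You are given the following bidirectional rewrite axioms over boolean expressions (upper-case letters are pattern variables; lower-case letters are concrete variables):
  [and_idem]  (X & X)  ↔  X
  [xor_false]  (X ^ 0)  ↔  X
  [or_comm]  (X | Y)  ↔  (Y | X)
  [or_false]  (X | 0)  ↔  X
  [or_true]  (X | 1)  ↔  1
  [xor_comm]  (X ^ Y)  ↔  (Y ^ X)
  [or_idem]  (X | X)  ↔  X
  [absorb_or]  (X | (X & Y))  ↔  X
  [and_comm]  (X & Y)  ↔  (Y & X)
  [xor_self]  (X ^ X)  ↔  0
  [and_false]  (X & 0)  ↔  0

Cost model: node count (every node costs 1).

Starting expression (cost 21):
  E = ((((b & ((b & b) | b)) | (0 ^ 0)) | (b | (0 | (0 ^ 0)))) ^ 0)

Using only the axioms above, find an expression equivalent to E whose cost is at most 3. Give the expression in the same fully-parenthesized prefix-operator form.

(1) (b & b)  =[and_idem →]=  b    ⊢ ((((b & (b | b)) | (0 ^ 0)) | (b | (0 | (0 ^ 0)))) ^ 0)
(2) ((((b & (b | b)) | (0 ^ 0)) | (b | (0 | (0 ^ 0)))) ^ 0)  =[xor_false →]=  (((b & (b | b)) | (0 ^ 0)) | (b | (0 | (0 ^ 0))))
(3) (0 ^ 0)  =[xor_self →]=  0    ⊢ (((b & (b | b)) | 0) | (b | (0 | (0 ^ 0))))
(4) (0 ^ 0)  =[xor_false →]=  0    ⊢ (((b & (b | b)) | 0) | (b | (0 | 0)))
(5) ((b & (b | b)) | 0)  =[or_false →]=  (b & (b | b))    ⊢ ((b & (b | b)) | (b | (0 | 0)))
(6) (0 | 0)  =[or_false →]=  0    ⊢ ((b & (b | b)) | (b | 0))
(7) (b | b)  =[or_idem →]=  b    ⊢ ((b & b) | (b | 0))
(8) (b | 0)  =[or_false →]=  b    ⊢ ((b & b) | b)
(9) (b & b)  =[and_idem →]=  b    ⊢ cost 3, within 3

(b | b)   [cost 3]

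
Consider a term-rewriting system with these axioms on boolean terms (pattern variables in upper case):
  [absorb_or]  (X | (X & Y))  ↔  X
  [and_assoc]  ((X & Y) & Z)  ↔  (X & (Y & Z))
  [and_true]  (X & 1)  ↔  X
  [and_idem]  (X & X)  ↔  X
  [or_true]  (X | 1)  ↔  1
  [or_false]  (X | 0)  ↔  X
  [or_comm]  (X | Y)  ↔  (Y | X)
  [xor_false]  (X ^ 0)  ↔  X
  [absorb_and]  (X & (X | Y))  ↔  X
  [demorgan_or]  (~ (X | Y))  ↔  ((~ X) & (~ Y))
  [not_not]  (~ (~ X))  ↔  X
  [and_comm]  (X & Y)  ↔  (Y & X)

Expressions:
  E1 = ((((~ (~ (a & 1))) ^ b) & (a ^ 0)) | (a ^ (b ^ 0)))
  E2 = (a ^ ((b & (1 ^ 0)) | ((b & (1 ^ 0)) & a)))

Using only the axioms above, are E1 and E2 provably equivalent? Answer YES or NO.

(1) (a & 1)  =[and_true →]=  a    ⊢ ((((~ (~ a)) ^ b) & (a ^ 0)) | (a ^ (b ^ 0)))
(2) (~ (~ a))  =[not_not →]=  a    ⊢ (((a ^ b) & (a ^ 0)) | (a ^ (b ^ 0)))
(3) (((a ^ b) & (a ^ 0)) | (a ^ (b ^ 0)))  =[or_comm →]=  ((a ^ (b ^ 0)) | ((a ^ b) & (a ^ 0)))
(4) (a ^ 0)  =[xor_false →]=  a    ⊢ ((a ^ (b ^ 0)) | ((a ^ b) & a))
(5) (b ^ 0)  =[xor_false →]=  b    ⊢ ((a ^ b) | ((a ^ b) & a))
(6) ((a ^ b) | ((a ^ b) & a))  =[absorb_or →]=  (a ^ b)
(7) b  =[and_true ←]=  (b & 1)    ⊢ (a ^ (b & 1))
(8) 1  =[xor_false ←]=  (1 ^ 0)    ⊢ (a ^ (b & (1 ^ 0)))
(9) (b & (1 ^ 0))  =[absorb_or ←]=  ((b & (1 ^ 0)) | ((b & (1 ^ 0)) & a))    ⊢ E2

YES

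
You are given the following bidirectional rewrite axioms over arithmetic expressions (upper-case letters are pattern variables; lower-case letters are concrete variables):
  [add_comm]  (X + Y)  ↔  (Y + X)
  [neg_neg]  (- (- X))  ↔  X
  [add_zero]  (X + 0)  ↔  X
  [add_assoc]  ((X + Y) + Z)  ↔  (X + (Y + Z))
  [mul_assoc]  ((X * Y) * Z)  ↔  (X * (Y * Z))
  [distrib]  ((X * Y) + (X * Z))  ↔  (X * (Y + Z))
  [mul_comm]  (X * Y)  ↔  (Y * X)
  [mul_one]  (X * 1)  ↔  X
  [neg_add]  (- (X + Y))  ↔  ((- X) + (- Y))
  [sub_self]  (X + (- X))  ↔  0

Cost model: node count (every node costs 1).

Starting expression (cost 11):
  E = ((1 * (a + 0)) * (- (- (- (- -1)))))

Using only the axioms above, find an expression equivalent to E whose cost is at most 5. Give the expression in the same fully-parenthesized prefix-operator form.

((1 * a) * -1)   [cost 5]

step 1: add_zero (→) rewrites (a + 0) into a, now ((1 * a) * (- (- (- (- -1)))))
step 2: neg_neg (→) rewrites (- (- -1)) into -1, now ((1 * a) * (- (- -1)))
step 3: neg_neg (→) rewrites (- (- -1)) into -1, reaching cost 5 (bound 5)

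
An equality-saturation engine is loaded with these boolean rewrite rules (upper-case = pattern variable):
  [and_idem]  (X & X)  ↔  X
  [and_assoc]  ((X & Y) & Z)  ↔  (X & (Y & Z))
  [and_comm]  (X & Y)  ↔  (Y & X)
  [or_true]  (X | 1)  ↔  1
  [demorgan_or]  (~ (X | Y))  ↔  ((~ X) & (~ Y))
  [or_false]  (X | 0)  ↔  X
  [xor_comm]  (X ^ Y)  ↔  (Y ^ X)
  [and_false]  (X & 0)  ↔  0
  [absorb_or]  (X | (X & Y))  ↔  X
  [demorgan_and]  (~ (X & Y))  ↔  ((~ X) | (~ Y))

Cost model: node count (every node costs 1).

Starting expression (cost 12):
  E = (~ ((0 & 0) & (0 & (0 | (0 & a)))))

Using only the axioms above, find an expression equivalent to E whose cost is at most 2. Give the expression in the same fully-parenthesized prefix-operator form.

step 1: absorb_or (→) rewrites (0 | (0 & a)) into 0, now (~ ((0 & 0) & (0 & 0)))
step 2: and_false (→) rewrites (0 & 0) into 0, now (~ (0 & (0 & 0)))
step 3: and_idem (→) rewrites (0 & 0) into 0, now (~ (0 & 0))
step 4: and_idem (→) rewrites (0 & 0) into 0, reaching cost 2 (bound 2)

(~ 0)   [cost 2]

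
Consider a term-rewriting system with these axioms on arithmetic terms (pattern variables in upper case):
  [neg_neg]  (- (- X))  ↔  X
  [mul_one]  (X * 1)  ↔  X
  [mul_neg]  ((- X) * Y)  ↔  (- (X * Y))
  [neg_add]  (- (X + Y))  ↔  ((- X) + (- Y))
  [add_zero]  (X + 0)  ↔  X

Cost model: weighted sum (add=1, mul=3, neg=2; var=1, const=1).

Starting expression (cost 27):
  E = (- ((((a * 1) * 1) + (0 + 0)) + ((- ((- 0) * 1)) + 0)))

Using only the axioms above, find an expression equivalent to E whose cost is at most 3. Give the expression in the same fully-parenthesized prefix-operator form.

(- a)   [cost 3]

1. [mul_one →] ((- 0) * 1)  →  (- 0);  E = (- ((((a * 1) * 1) + (0 + 0)) + ((- (- 0)) + 0)))
2. [mul_one →] (a * 1)  →  a;  E = (- (((a * 1) + (0 + 0)) + ((- (- 0)) + 0)))
3. [mul_one →] (a * 1)  →  a;  E = (- ((a + (0 + 0)) + ((- (- 0)) + 0)))
4. [neg_neg →] (- (- 0))  →  0;  E = (- ((a + (0 + 0)) + (0 + 0)))
5. [add_zero →] (0 + 0)  →  0;  E = (- ((a + 0) + (0 + 0)))
6. [add_zero →] (0 + 0)  →  0;  E = (- ((a + 0) + 0))
7. [add_zero →] (a + 0)  →  a;  E = (- (a + 0))
8. [add_zero →] (a + 0)  →  a;  cost 3 ≤ 3, done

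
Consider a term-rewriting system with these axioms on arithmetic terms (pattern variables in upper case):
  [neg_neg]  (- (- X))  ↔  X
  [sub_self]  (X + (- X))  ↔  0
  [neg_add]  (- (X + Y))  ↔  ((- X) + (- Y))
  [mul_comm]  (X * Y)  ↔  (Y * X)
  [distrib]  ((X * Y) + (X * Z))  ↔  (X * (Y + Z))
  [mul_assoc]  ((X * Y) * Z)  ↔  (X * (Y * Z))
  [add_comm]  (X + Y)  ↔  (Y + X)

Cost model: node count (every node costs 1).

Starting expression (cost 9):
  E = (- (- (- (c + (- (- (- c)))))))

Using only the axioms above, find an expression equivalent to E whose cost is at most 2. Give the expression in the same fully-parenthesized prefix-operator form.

(1) (- (- (- c)))  =[neg_neg →]=  (- c)    ⊢ (- (- (- (c + (- c)))))
(2) (- (- (c + (- c))))  =[neg_neg →]=  (c + (- c))    ⊢ (- (c + (- c)))
(3) (c + (- c))  =[sub_self →]=  0    ⊢ cost 2, within 2

(- 0)   [cost 2]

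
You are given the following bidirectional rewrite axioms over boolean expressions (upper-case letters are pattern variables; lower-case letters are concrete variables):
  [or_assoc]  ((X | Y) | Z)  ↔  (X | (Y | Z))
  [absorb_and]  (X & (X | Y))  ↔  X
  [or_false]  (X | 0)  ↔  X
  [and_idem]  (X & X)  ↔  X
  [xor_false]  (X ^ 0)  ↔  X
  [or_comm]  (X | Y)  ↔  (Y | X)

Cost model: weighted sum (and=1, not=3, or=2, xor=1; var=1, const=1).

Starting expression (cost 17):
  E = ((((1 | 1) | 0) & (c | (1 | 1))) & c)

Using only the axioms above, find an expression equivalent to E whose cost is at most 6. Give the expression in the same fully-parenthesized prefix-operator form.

((1 | 1) & c)   [cost 6]

1. [or_comm →] (c | (1 | 1))  →  ((1 | 1) | c);  E = ((((1 | 1) | 0) & ((1 | 1) | c)) & c)
2. [or_false →] ((1 | 1) | 0)  →  (1 | 1);  E = (((1 | 1) & ((1 | 1) | c)) & c)
3. [absorb_and →] ((1 | 1) & ((1 | 1) | c))  →  (1 | 1);  cost 6 ≤ 6, done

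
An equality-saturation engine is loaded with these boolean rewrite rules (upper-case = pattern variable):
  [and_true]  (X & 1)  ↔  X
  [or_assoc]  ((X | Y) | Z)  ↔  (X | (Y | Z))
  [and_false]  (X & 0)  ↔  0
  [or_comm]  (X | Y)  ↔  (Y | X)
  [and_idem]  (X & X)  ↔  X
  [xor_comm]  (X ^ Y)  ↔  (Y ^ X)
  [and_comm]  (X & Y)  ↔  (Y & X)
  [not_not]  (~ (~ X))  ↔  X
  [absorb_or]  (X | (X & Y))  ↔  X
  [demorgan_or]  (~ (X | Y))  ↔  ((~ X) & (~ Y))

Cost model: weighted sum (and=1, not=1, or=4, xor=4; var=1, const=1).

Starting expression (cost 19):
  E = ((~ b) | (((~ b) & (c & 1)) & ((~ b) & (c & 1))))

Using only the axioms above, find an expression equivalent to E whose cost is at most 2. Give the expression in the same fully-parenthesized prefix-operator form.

(~ b)   [cost 2]

step 1: and_idem (→) rewrites (((~ b) & (c & 1)) & ((~ b) & (c & 1))) into ((~ b) & (c & 1)), now ((~ b) | ((~ b) & (c & 1)))
step 2: and_true (→) rewrites (c & 1) into c, now ((~ b) | ((~ b) & c))
step 3: absorb_or (→) rewrites ((~ b) | ((~ b) & c)) into (~ b), reaching cost 2 (bound 2)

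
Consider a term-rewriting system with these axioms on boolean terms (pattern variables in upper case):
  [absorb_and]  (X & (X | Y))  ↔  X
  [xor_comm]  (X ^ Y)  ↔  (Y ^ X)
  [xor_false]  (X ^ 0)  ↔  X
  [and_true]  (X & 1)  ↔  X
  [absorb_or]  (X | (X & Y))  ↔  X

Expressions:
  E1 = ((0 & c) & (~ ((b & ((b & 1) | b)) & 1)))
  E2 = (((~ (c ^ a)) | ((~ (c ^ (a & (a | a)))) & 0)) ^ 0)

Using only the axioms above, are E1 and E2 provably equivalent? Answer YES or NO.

The axioms are sound identities: if E1 ↔* E2 then E1 and E2 evaluate identically under any assignment.
Under a=0, b=0, c=0: E1 evaluates to 0, E2 to 1. Distinct ⇒ no rewrite sequence connects them.

NO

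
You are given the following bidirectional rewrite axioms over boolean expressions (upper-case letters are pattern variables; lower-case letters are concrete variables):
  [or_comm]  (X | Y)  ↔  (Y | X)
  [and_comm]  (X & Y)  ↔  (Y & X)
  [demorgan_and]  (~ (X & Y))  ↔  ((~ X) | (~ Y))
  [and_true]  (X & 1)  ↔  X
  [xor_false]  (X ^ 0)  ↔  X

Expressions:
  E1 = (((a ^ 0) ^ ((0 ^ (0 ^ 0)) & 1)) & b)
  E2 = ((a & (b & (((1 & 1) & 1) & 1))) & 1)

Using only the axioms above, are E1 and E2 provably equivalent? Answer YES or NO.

step 1: xor_false (→) rewrites (0 ^ 0) into 0, now (((a ^ 0) ^ ((0 ^ 0) & 1)) & b)
step 2: xor_false (→) rewrites (0 ^ 0) into 0, now (((a ^ 0) ^ (0 & 1)) & b)
step 3: xor_false (→) rewrites (a ^ 0) into a, now ((a ^ (0 & 1)) & b)
step 4: and_true (→) rewrites (0 & 1) into 0, now ((a ^ 0) & b)
step 5: xor_false (→) rewrites (a ^ 0) into a, now (a & b)
step 6: and_true (←) rewrites b into (b & 1), now (a & (b & 1))
step 7: and_true (←) rewrites (a & (b & 1)) into ((a & (b & 1)) & 1)
step 8: and_true (←) rewrites 1 into (1 & 1), now ((a & (b & (1 & 1))) & 1)
step 9: and_true (←) rewrites 1 into (1 & 1), now ((a & (b & ((1 & 1) & 1))) & 1)
step 10: and_true (←) rewrites ((1 & 1) & 1) into (((1 & 1) & 1) & 1), which is E2

YES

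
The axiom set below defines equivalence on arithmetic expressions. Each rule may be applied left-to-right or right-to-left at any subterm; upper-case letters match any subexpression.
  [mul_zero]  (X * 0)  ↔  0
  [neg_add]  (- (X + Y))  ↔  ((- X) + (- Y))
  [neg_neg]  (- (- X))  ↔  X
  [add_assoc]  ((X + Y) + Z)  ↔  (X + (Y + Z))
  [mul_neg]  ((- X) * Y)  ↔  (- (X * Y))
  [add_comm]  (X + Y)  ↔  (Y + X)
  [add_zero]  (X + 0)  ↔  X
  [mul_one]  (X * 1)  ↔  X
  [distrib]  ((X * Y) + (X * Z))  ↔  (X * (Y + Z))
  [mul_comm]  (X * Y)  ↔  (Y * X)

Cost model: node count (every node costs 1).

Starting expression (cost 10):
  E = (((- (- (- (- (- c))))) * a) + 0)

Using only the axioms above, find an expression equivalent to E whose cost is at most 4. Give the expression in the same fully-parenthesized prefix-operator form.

(- (c * a))   [cost 4]

step 1: neg_neg (→) rewrites (- (- (- (- (- c))))) into (- (- (- c))), now (((- (- (- c))) * a) + 0)
step 2: neg_neg (→) rewrites (- (- (- c))) into (- c), now (((- c) * a) + 0)
step 3: mul_neg (→) rewrites ((- c) * a) into (- (c * a)), now ((- (c * a)) + 0)
step 4: add_zero (→) rewrites ((- (c * a)) + 0) into (- (c * a)), reaching cost 4 (bound 4)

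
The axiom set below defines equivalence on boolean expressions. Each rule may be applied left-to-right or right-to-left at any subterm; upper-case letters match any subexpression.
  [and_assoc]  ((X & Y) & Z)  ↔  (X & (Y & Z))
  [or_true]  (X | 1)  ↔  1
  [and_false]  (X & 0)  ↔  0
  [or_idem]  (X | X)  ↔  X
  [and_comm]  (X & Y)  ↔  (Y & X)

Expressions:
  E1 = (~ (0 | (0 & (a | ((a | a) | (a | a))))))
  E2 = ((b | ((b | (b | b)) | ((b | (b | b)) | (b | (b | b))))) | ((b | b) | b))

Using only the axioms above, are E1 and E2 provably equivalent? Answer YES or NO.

Every axiom is a valid identity, so a rewrite proof would force E1 and E2 to agree under every assignment.
At a=0, b=0: E1 = 1 but E2 = 0; they differ, so no derivation exists.

NO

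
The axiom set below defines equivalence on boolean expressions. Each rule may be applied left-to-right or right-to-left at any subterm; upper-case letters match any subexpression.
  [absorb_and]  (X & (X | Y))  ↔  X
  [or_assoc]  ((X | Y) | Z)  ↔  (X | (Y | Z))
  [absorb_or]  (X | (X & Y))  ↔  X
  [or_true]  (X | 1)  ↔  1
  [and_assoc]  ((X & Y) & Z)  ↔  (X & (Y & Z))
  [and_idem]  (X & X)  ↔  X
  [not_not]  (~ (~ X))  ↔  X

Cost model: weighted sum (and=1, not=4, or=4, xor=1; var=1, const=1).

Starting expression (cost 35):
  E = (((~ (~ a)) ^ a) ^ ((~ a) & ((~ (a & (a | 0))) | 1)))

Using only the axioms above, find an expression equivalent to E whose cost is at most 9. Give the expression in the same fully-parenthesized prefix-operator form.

(1) (~ (~ a))  =[not_not →]=  a    ⊢ ((a ^ a) ^ ((~ a) & ((~ (a & (a | 0))) | 1)))
(2) (a & (a | 0))  =[absorb_and →]=  a    ⊢ ((a ^ a) ^ ((~ a) & ((~ a) | 1)))
(3) ((~ a) & ((~ a) | 1))  =[absorb_and →]=  (~ a)    ⊢ cost 9, within 9

((a ^ a) ^ (~ a))   [cost 9]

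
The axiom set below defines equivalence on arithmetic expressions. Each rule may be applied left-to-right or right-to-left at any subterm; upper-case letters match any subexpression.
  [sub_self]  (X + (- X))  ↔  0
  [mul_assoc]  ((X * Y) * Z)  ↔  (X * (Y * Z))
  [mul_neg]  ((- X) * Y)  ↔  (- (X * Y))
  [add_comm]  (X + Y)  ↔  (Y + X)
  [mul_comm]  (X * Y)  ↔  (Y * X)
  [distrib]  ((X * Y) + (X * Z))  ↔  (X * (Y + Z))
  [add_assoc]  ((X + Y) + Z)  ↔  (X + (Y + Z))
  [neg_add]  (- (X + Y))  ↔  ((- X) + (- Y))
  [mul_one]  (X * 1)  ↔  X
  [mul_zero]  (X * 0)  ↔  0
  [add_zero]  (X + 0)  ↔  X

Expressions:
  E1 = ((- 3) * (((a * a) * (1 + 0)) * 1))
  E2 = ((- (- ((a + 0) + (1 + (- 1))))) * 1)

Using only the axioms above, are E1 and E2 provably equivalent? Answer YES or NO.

Every axiom is a valid identity, so a rewrite proof would force E1 and E2 to agree under every assignment.
At a=1: E1 = -3 but E2 = 1; they differ, so no derivation exists.

NO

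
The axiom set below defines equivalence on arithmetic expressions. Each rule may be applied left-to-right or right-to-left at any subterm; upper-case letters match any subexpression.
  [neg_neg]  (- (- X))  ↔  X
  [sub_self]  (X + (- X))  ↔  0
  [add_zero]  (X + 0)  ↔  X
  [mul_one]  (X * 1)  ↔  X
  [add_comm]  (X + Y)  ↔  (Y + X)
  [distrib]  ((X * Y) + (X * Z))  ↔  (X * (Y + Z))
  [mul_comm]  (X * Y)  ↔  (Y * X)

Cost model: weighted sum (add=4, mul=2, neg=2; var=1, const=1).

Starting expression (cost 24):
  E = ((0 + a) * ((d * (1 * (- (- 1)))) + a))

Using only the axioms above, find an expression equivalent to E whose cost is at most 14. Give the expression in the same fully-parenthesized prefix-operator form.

((a + 0) * (d + a))   [cost 14]

(1) (- (- 1))  =[neg_neg →]=  1    ⊢ ((0 + a) * ((d * (1 * 1)) + a))
(2) (1 * 1)  =[mul_one →]=  1    ⊢ ((0 + a) * ((d * 1) + a))
(3) (0 + a)  =[add_comm →]=  (a + 0)    ⊢ ((a + 0) * ((d * 1) + a))
(4) (d * 1)  =[mul_one →]=  d    ⊢ cost 14, within 14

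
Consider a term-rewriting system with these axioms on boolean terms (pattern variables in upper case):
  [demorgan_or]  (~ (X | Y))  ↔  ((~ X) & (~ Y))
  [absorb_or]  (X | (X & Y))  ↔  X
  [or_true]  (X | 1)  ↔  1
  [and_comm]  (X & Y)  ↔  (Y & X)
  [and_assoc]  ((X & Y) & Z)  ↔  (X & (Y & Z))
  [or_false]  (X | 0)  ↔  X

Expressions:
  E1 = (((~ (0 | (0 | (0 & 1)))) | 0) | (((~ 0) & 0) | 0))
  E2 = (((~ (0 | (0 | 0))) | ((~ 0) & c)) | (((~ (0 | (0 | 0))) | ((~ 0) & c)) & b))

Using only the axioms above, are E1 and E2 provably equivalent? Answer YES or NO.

YES

1. [absorb_or →] (0 | (0 & 1))  →  0;  E1 = (((~ (0 | 0)) | 0) | (((~ 0) & 0) | 0))
2. [or_false →] (((~ 0) & 0) | 0)  →  ((~ 0) & 0);  E1 = (((~ (0 | 0)) | 0) | ((~ 0) & 0))
3. [or_false →] ((~ (0 | 0)) | 0)  →  (~ (0 | 0));  E1 = ((~ (0 | 0)) | ((~ 0) & 0))
4. [or_false →] (0 | 0)  →  0;  E1 = ((~ 0) | ((~ 0) & 0))
5. [absorb_or →] ((~ 0) | ((~ 0) & 0))  →  (~ 0)
6. [absorb_or ←] (~ 0)  →  ((~ 0) | ((~ 0) & c))
7. [or_false ←] 0  →  (0 | 0);  E1 = ((~ (0 | 0)) | ((~ 0) & c))
8. [or_false ←] 0  →  (0 | 0);  E1 = ((~ (0 | (0 | 0))) | ((~ 0) & c))
9. [absorb_or ←] ((~ (0 | (0 | 0))) | ((~ 0) & c))  →  (((~ (0 | (0 | 0))) | ((~ 0) & c)) | (((~ (0 | (0 | 0))) | ((~ 0) & c)) & b));  this is E2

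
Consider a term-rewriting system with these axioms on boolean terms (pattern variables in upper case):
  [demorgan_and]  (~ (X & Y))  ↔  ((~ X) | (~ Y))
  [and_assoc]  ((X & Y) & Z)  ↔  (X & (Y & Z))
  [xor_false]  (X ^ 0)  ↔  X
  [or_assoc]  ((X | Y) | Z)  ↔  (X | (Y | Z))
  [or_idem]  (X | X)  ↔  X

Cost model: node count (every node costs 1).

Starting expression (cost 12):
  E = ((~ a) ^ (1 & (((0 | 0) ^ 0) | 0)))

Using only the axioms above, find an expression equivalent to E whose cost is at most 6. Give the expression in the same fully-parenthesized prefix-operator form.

((~ a) ^ (1 & 0))   [cost 6]

1. [or_idem →] (0 | 0)  →  0;  E = ((~ a) ^ (1 & ((0 ^ 0) | 0)))
2. [xor_false →] (0 ^ 0)  →  0;  E = ((~ a) ^ (1 & (0 | 0)))
3. [or_idem →] (0 | 0)  →  0;  cost 6 ≤ 6, done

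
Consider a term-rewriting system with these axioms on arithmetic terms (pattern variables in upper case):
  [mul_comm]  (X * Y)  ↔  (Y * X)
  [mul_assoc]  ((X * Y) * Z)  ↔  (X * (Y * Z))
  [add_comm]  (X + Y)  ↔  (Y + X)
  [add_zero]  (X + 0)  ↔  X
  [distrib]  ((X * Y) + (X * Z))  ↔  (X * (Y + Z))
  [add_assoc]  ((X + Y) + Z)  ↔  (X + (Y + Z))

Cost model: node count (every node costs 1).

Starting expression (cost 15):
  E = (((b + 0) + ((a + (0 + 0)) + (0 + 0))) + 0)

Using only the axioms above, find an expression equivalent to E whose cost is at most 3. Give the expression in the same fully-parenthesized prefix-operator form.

(b + a)   [cost 3]

step 1: add_zero (→) rewrites (((b + 0) + ((a + (0 + 0)) + (0 + 0))) + 0) into ((b + 0) + ((a + (0 + 0)) + (0 + 0)))
step 2: add_zero (→) rewrites (0 + 0) into 0, now ((b + 0) + ((a + (0 + 0)) + 0))
step 3: add_zero (→) rewrites (b + 0) into b, now (b + ((a + (0 + 0)) + 0))
step 4: add_zero (→) rewrites (0 + 0) into 0, now (b + ((a + 0) + 0))
step 5: add_zero (→) rewrites (a + 0) into a, now (b + (a + 0))
step 6: add_zero (→) rewrites (a + 0) into a, reaching cost 3 (bound 3)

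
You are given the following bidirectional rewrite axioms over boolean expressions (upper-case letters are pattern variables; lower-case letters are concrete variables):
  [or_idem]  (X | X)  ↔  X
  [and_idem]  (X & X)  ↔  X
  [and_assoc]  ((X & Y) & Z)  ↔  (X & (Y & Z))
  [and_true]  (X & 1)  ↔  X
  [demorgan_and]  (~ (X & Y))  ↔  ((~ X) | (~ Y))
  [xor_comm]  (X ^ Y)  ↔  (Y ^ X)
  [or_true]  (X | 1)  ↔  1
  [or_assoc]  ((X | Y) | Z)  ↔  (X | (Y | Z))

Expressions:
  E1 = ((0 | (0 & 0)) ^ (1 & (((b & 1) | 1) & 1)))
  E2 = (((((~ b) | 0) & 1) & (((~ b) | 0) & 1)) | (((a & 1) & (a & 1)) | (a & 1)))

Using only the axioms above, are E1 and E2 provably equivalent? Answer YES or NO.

NO

The axioms are sound identities: if E1 ↔* E2 then E1 and E2 evaluate identically under any assignment.
Under a=0, b=1: E1 evaluates to 1, E2 to 0. Distinct ⇒ no rewrite sequence connects them.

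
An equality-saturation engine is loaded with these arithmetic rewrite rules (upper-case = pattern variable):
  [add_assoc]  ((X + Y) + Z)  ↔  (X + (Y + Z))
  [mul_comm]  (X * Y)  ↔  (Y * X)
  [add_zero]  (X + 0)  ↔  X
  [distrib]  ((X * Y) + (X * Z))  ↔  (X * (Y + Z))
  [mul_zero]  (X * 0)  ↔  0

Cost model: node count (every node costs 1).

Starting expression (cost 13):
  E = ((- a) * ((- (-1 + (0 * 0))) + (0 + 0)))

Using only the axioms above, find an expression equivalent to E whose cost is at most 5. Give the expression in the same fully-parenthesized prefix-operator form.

((- a) * (- -1))   [cost 5]

step 1: mul_zero (→) rewrites (0 * 0) into 0, now ((- a) * ((- (-1 + 0)) + (0 + 0)))
step 2: add_zero (→) rewrites (0 + 0) into 0, now ((- a) * ((- (-1 + 0)) + 0))
step 3: add_zero (→) rewrites ((- (-1 + 0)) + 0) into (- (-1 + 0)), now ((- a) * (- (-1 + 0)))
step 4: add_zero (→) rewrites (-1 + 0) into -1, reaching cost 5 (bound 5)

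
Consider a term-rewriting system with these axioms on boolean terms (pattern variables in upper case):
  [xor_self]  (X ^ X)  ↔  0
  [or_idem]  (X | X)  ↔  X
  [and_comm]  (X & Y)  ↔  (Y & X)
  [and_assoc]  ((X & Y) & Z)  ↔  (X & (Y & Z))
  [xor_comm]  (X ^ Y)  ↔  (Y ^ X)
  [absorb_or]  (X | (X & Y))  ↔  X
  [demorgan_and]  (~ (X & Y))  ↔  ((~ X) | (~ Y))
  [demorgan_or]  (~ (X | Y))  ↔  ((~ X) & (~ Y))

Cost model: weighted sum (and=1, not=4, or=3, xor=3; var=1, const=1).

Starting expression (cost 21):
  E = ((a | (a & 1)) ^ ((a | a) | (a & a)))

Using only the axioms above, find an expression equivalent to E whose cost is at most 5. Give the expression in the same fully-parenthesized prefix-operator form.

(a ^ a)   [cost 5]

step 1: or_idem (→) rewrites (a | a) into a, now ((a | (a & 1)) ^ (a | (a & a)))
step 2: absorb_or (→) rewrites (a | (a & 1)) into a, now (a ^ (a | (a & a)))
step 3: absorb_or (→) rewrites (a | (a & a)) into a, reaching cost 5 (bound 5)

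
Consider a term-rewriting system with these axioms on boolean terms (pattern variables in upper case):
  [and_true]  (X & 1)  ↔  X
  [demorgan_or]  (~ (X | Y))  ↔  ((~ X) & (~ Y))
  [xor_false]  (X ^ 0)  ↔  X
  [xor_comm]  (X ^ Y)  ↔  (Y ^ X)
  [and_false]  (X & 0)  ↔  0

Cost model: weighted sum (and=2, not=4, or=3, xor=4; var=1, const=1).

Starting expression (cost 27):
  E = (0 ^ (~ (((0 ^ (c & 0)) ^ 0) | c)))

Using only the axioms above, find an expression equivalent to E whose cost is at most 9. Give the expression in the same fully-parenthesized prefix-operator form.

step 1: xor_false (→) rewrites ((0 ^ (c & 0)) ^ 0) into (0 ^ (c & 0)), now (0 ^ (~ ((0 ^ (c & 0)) | c)))
step 2: and_false (→) rewrites (c & 0) into 0, now (0 ^ (~ ((0 ^ 0) | c)))
step 3: xor_comm (→) rewrites (0 ^ (~ ((0 ^ 0) | c))) into ((~ ((0 ^ 0) | c)) ^ 0)
step 4: xor_false (→) rewrites ((~ ((0 ^ 0) | c)) ^ 0) into (~ ((0 ^ 0) | c))
step 5: xor_false (→) rewrites (0 ^ 0) into 0, reaching cost 9 (bound 9)

(~ (0 | c))   [cost 9]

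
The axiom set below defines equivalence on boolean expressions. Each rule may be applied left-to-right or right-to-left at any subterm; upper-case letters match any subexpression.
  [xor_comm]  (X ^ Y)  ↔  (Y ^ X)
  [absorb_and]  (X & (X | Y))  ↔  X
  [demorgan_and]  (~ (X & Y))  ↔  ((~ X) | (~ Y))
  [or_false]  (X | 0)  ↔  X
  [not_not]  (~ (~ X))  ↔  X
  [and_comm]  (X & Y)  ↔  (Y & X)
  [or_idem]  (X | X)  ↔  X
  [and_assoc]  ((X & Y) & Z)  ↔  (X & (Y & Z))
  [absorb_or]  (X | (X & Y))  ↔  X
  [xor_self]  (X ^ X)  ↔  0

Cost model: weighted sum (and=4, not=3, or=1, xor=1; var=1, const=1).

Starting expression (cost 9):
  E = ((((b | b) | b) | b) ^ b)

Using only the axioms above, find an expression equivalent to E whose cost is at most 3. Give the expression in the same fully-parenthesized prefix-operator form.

(b ^ b)   [cost 3]

1. [or_idem →] (b | b)  →  b;  E = (((b | b) | b) ^ b)
2. [or_idem →] (b | b)  →  b;  E = ((b | b) ^ b)
3. [or_idem →] (b | b)  →  b;  cost 3 ≤ 3, done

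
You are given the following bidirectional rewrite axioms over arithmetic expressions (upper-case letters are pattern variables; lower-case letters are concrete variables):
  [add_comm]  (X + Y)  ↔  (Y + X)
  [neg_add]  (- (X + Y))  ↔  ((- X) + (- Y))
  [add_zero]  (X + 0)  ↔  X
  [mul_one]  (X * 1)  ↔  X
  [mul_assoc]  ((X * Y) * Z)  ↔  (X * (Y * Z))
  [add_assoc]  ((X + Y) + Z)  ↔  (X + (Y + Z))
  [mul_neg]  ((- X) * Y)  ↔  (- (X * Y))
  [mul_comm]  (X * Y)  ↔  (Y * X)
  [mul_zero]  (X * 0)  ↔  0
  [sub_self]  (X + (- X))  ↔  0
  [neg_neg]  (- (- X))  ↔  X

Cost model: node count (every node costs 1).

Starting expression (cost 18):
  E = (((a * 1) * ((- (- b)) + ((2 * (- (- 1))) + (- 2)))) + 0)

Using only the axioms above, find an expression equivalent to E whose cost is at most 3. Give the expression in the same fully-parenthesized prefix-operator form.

(a * b)   [cost 3]

1. [neg_neg →] (- (- 1))  →  1;  E = (((a * 1) * ((- (- b)) + ((2 * 1) + (- 2)))) + 0)
2. [mul_one →] (a * 1)  →  a;  E = ((a * ((- (- b)) + ((2 * 1) + (- 2)))) + 0)
3. [add_zero →] ((a * ((- (- b)) + ((2 * 1) + (- 2)))) + 0)  →  (a * ((- (- b)) + ((2 * 1) + (- 2))))
4. [neg_neg →] (- (- b))  →  b;  E = (a * (b + ((2 * 1) + (- 2))))
5. [mul_one →] (2 * 1)  →  2;  E = (a * (b + (2 + (- 2))))
6. [sub_self →] (2 + (- 2))  →  0;  E = (a * (b + 0))
7. [add_zero →] (b + 0)  →  b;  cost 3 ≤ 3, done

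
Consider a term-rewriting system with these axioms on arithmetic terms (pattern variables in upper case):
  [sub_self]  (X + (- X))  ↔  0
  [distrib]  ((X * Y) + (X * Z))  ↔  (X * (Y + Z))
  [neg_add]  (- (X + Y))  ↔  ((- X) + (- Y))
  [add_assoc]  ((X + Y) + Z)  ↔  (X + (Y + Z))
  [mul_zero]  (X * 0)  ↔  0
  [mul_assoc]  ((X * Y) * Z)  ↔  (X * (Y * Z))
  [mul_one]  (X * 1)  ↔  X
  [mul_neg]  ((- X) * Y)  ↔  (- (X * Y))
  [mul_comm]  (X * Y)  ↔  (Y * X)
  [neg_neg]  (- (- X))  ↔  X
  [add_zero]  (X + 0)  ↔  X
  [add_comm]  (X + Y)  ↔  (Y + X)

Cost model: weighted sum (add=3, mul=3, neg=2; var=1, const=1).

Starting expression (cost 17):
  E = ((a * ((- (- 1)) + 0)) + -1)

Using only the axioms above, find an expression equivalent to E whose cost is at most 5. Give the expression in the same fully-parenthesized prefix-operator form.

1. [neg_neg →] (- (- 1))  →  1;  E = ((a * (1 + 0)) + -1)
2. [add_zero →] (1 + 0)  →  1;  E = ((a * 1) + -1)
3. [mul_one →] (a * 1)  →  a;  cost 5 ≤ 5, done

(a + -1)   [cost 5]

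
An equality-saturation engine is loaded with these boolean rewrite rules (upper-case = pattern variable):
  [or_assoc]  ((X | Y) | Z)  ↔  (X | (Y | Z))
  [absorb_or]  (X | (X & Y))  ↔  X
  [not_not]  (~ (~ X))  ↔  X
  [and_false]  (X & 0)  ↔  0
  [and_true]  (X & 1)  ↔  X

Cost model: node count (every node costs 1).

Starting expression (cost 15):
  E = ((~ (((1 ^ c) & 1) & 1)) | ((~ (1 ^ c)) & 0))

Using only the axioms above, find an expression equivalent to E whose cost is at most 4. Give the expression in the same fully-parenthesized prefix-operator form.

(~ (1 ^ c))   [cost 4]

step 1: and_true (→) rewrites (((1 ^ c) & 1) & 1) into ((1 ^ c) & 1), now ((~ ((1 ^ c) & 1)) | ((~ (1 ^ c)) & 0))
step 2: and_true (→) rewrites ((1 ^ c) & 1) into (1 ^ c), now ((~ (1 ^ c)) | ((~ (1 ^ c)) & 0))
step 3: absorb_or (→) rewrites ((~ (1 ^ c)) | ((~ (1 ^ c)) & 0)) into (~ (1 ^ c)), reaching cost 4 (bound 4)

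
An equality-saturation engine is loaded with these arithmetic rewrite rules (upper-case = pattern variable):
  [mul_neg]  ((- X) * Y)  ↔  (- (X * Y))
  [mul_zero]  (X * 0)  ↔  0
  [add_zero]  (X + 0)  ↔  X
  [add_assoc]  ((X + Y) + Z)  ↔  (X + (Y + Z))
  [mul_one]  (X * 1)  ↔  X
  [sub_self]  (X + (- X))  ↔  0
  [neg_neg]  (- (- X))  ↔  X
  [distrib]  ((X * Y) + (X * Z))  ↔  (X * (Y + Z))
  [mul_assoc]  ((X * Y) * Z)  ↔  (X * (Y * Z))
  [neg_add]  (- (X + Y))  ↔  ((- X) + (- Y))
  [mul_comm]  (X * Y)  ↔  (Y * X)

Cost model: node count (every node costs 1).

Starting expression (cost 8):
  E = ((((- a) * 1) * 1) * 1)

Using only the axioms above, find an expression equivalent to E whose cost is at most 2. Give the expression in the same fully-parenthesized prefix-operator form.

(1) (((- a) * 1) * 1)  =[mul_one →]=  ((- a) * 1)    ⊢ (((- a) * 1) * 1)
(2) (((- a) * 1) * 1)  =[mul_one →]=  ((- a) * 1)
(3) ((- a) * 1)  =[mul_one →]=  (- a)    ⊢ cost 2, within 2

(- a)   [cost 2]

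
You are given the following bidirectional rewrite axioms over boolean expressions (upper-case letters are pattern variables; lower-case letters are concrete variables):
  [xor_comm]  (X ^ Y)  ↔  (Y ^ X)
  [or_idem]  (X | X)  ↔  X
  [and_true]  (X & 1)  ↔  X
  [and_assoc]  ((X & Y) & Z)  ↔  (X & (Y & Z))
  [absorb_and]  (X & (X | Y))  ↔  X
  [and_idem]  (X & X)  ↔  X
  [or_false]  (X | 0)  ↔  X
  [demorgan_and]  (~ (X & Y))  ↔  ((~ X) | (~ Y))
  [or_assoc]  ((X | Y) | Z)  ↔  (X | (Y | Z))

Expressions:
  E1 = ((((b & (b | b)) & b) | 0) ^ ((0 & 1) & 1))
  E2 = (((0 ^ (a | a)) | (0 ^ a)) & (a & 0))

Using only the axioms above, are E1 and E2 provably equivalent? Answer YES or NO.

NO

Every axiom is a valid identity, so a rewrite proof would force E1 and E2 to agree under every assignment.
At a=0, b=1: E1 = 1 but E2 = 0; they differ, so no derivation exists.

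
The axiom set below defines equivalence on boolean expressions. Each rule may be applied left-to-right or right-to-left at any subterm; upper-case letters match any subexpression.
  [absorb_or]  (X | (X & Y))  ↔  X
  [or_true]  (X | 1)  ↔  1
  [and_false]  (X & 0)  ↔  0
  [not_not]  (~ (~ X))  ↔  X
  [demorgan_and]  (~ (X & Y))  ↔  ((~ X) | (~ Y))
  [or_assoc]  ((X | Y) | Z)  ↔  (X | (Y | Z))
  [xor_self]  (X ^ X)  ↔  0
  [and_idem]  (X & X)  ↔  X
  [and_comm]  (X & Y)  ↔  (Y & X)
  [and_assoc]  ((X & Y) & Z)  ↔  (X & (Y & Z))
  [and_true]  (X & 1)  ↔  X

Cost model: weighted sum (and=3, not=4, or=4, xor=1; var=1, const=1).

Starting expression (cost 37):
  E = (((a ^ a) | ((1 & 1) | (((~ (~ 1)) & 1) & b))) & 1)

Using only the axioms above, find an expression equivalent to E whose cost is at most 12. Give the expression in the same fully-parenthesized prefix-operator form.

((a ^ a) | (1 & 1))   [cost 12]

(1) (((a ^ a) | ((1 & 1) | (((~ (~ 1)) & 1) & b))) & 1)  =[and_true →]=  ((a ^ a) | ((1 & 1) | (((~ (~ 1)) & 1) & b)))
(2) (~ (~ 1))  =[not_not →]=  1    ⊢ ((a ^ a) | ((1 & 1) | ((1 & 1) & b)))
(3) ((1 & 1) | ((1 & 1) & b))  =[absorb_or →]=  (1 & 1)    ⊢ cost 12, within 12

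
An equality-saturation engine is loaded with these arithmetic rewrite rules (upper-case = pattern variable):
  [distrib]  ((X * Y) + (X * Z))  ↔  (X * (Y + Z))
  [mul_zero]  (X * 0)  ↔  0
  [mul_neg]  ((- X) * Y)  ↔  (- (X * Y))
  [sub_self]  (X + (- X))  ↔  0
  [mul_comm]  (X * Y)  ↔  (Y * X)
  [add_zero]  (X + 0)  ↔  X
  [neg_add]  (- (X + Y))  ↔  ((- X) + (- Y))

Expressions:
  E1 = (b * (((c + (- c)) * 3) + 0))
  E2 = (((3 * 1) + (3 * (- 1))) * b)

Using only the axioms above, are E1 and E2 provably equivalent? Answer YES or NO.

1. [mul_comm →] (b * (((c + (- c)) * 3) + 0))  →  ((((c + (- c)) * 3) + 0) * b)
2. [sub_self →] (c + (- c))  →  0;  E1 = (((0 * 3) + 0) * b)
3. [add_zero →] ((0 * 3) + 0)  →  (0 * 3);  E1 = ((0 * 3) * b)
4. [sub_self ←] 0  →  (1 + (- 1));  E1 = (((1 + (- 1)) * 3) * b)
5. [mul_comm →] ((1 + (- 1)) * 3)  →  (3 * (1 + (- 1)));  E1 = ((3 * (1 + (- 1))) * b)
6. [distrib ←] (3 * (1 + (- 1)))  →  ((3 * 1) + (3 * (- 1)));  this is E2

YES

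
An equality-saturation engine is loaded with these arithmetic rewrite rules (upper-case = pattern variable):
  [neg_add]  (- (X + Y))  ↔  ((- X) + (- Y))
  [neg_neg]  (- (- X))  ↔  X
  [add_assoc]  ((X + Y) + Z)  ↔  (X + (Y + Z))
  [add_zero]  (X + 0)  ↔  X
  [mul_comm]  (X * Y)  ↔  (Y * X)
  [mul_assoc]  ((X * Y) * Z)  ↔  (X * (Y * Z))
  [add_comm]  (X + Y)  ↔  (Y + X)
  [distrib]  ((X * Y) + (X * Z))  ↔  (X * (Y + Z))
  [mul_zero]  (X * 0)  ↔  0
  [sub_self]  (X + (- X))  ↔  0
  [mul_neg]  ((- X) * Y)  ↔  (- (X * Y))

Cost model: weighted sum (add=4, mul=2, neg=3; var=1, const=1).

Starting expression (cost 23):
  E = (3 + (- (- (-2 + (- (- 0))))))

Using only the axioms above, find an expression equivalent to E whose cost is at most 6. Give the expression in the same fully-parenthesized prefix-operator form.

(3 + -2)   [cost 6]

(1) (- (- (-2 + (- (- 0)))))  =[neg_neg →]=  (-2 + (- (- 0)))    ⊢ (3 + (-2 + (- (- 0))))
(2) (- (- 0))  =[neg_neg →]=  0    ⊢ (3 + (-2 + 0))
(3) (-2 + 0)  =[add_zero →]=  -2    ⊢ cost 6, within 6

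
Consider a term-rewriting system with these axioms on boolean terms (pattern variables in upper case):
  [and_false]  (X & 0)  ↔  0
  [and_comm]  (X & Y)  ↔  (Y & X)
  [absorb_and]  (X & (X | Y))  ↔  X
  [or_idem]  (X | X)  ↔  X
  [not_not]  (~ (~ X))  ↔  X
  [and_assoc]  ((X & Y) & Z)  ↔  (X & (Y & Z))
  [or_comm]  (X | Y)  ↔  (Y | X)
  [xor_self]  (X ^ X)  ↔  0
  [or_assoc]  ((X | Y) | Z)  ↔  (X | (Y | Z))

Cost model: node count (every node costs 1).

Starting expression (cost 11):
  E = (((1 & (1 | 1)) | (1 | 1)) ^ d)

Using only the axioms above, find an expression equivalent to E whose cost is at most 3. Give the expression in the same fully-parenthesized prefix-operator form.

(1 ^ d)   [cost 3]

(1) (1 & (1 | 1))  =[absorb_and →]=  1    ⊢ ((1 | (1 | 1)) ^ d)
(2) (1 | 1)  =[or_idem →]=  1    ⊢ ((1 | 1) ^ d)
(3) (1 | 1)  =[or_idem →]=  1    ⊢ cost 3, within 3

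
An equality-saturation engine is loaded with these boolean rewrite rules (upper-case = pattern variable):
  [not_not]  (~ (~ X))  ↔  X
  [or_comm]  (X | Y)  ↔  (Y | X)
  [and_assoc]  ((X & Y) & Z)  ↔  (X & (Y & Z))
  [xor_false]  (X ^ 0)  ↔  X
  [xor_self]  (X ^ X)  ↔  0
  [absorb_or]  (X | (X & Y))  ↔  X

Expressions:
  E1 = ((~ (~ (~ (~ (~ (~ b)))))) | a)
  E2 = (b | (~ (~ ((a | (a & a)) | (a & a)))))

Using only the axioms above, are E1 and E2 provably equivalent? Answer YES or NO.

YES

(1) (~ (~ (~ (~ (~ (~ b))))))  =[not_not →]=  (~ (~ (~ (~ b))))    ⊢ ((~ (~ (~ (~ b)))) | a)
(2) (~ (~ (~ b)))  =[not_not →]=  (~ b)    ⊢ ((~ (~ b)) | a)
(3) (~ (~ b))  =[not_not →]=  b    ⊢ (b | a)
(4) a  =[not_not ←]=  (~ (~ a))    ⊢ (b | (~ (~ a)))
(5) a  =[absorb_or ←]=  (a | (a & a))    ⊢ (b | (~ (~ (a | (a & a)))))
(6) a  =[absorb_or ←]=  (a | (a & a))    ⊢ E2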